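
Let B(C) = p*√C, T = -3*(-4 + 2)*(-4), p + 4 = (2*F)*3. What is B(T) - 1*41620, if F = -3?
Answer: -41620 - 44*I*√6 ≈ -41620.0 - 107.78*I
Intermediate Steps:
p = -22 (p = -4 + (2*(-3))*3 = -4 - 6*3 = -4 - 18 = -22)
T = -24 (T = -3*(-2)*(-4) = 6*(-4) = -24)
B(C) = -22*√C
B(T) - 1*41620 = -44*I*√6 - 1*41620 = -44*I*√6 - 41620 = -41620 - 44*I*√6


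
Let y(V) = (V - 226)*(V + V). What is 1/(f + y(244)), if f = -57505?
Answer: -1/48721 ≈ -2.0525e-5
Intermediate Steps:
y(V) = 2*V*(-226 + V) (y(V) = (-226 + V)*(2*V) = 2*V*(-226 + V))
1/(f + y(244)) = 1/(-57505 + 2*244*(-226 + 244)) = 1/(-57505 + 2*244*18) = 1/(-57505 + 8784) = 1/(-48721) = -1/48721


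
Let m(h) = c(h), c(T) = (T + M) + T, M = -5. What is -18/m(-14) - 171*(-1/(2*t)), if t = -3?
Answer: -615/22 ≈ -27.955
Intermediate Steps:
c(T) = -5 + 2*T (c(T) = (T - 5) + T = (-5 + T) + T = -5 + 2*T)
m(h) = -5 + 2*h
-18/m(-14) - 171*(-1/(2*t)) = -18/(-5 + 2*(-14)) - 171/(-2*(-3)*1) = -18/(-5 - 28) - 171/(6*1) = -18/(-33) - 171/6 = -18*(-1/33) - 171*1/6 = 6/11 - 57/2 = -615/22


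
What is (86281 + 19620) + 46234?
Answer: 152135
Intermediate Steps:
(86281 + 19620) + 46234 = 105901 + 46234 = 152135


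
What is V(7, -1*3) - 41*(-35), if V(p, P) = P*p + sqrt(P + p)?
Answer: 1416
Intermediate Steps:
V(p, P) = sqrt(P + p) + P*p
V(7, -1*3) - 41*(-35) = (sqrt(-1*3 + 7) - 1*3*7) - 41*(-35) = (sqrt(-3 + 7) - 3*7) + 1435 = (sqrt(4) - 21) + 1435 = (2 - 21) + 1435 = -19 + 1435 = 1416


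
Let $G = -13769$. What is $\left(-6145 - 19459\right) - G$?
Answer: $-11835$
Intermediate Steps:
$\left(-6145 - 19459\right) - G = \left(-6145 - 19459\right) - -13769 = \left(-6145 - 19459\right) + 13769 = -25604 + 13769 = -11835$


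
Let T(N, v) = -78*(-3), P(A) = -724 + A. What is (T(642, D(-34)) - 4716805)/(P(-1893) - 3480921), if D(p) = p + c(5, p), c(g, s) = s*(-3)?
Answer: 4716571/3483538 ≈ 1.3540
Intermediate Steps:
c(g, s) = -3*s
D(p) = -2*p (D(p) = p - 3*p = -2*p)
T(N, v) = 234
(T(642, D(-34)) - 4716805)/(P(-1893) - 3480921) = (234 - 4716805)/((-724 - 1893) - 3480921) = -4716571/(-2617 - 3480921) = -4716571/(-3483538) = -4716571*(-1/3483538) = 4716571/3483538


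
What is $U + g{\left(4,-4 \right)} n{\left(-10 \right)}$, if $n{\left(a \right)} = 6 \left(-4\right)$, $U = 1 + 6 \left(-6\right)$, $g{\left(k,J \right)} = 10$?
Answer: $-275$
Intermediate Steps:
$U = -35$ ($U = 1 - 36 = -35$)
$n{\left(a \right)} = -24$
$U + g{\left(4,-4 \right)} n{\left(-10 \right)} = -35 + 10 \left(-24\right) = -35 - 240 = -275$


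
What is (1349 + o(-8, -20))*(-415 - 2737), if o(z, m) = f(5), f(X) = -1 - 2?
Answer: -4242592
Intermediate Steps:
f(X) = -3
o(z, m) = -3
(1349 + o(-8, -20))*(-415 - 2737) = (1349 - 3)*(-415 - 2737) = 1346*(-3152) = -4242592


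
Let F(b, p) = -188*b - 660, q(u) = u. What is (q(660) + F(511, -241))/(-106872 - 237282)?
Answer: 48034/172077 ≈ 0.27914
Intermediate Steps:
F(b, p) = -660 - 188*b
(q(660) + F(511, -241))/(-106872 - 237282) = (660 + (-660 - 188*511))/(-106872 - 237282) = (660 + (-660 - 96068))/(-344154) = (660 - 96728)*(-1/344154) = -96068*(-1/344154) = 48034/172077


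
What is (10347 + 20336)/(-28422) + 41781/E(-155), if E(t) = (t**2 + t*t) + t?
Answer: -94020901/453757230 ≈ -0.20721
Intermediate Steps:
E(t) = t + 2*t**2 (E(t) = (t**2 + t**2) + t = 2*t**2 + t = t + 2*t**2)
(10347 + 20336)/(-28422) + 41781/E(-155) = (10347 + 20336)/(-28422) + 41781/((-155*(1 + 2*(-155)))) = 30683*(-1/28422) + 41781/((-155*(1 - 310))) = -30683/28422 + 41781/((-155*(-309))) = -30683/28422 + 41781/47895 = -30683/28422 + 41781*(1/47895) = -30683/28422 + 13927/15965 = -94020901/453757230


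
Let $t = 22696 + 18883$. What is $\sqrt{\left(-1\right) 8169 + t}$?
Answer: $\sqrt{33410} \approx 182.78$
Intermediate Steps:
$t = 41579$
$\sqrt{\left(-1\right) 8169 + t} = \sqrt{\left(-1\right) 8169 + 41579} = \sqrt{-8169 + 41579} = \sqrt{33410}$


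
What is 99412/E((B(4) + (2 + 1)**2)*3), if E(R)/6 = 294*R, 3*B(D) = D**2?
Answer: 24853/18963 ≈ 1.3106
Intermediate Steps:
B(D) = D**2/3
E(R) = 1764*R (E(R) = 6*(294*R) = 1764*R)
99412/E((B(4) + (2 + 1)**2)*3) = 99412/((1764*(((1/3)*4**2 + (2 + 1)**2)*3))) = 99412/((1764*(((1/3)*16 + 3**2)*3))) = 99412/((1764*((16/3 + 9)*3))) = 99412/((1764*((43/3)*3))) = 99412/((1764*43)) = 99412/75852 = 99412*(1/75852) = 24853/18963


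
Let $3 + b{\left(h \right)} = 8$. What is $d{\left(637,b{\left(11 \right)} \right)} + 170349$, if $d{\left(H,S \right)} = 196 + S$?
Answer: $170550$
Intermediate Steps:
$b{\left(h \right)} = 5$ ($b{\left(h \right)} = -3 + 8 = 5$)
$d{\left(637,b{\left(11 \right)} \right)} + 170349 = \left(196 + 5\right) + 170349 = 201 + 170349 = 170550$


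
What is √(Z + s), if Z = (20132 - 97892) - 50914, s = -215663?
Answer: I*√344337 ≈ 586.8*I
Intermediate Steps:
Z = -128674 (Z = -77760 - 50914 = -128674)
√(Z + s) = √(-128674 - 215663) = √(-344337) = I*√344337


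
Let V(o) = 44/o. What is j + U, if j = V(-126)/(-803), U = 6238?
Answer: 28688564/4599 ≈ 6238.0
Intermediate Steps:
j = 2/4599 (j = (44/(-126))/(-803) = (44*(-1/126))*(-1/803) = -22/63*(-1/803) = 2/4599 ≈ 0.00043488)
j + U = 2/4599 + 6238 = 28688564/4599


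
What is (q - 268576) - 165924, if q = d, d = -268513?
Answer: -703013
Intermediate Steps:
q = -268513
(q - 268576) - 165924 = (-268513 - 268576) - 165924 = -537089 - 165924 = -703013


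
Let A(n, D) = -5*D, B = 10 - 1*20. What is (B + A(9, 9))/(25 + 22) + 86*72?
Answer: 290969/47 ≈ 6190.8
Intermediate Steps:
B = -10 (B = 10 - 20 = -10)
(B + A(9, 9))/(25 + 22) + 86*72 = (-10 - 5*9)/(25 + 22) + 86*72 = (-10 - 45)/47 + 6192 = -55*1/47 + 6192 = -55/47 + 6192 = 290969/47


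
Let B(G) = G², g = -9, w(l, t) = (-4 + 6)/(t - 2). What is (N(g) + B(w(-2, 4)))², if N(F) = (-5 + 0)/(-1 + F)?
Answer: 9/4 ≈ 2.2500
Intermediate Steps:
w(l, t) = 2/(-2 + t)
N(F) = -5/(-1 + F)
(N(g) + B(w(-2, 4)))² = (-5/(-1 - 9) + (2/(-2 + 4))²)² = (-5/(-10) + (2/2)²)² = (-5*(-⅒) + (2*(½))²)² = (½ + 1²)² = (½ + 1)² = (3/2)² = 9/4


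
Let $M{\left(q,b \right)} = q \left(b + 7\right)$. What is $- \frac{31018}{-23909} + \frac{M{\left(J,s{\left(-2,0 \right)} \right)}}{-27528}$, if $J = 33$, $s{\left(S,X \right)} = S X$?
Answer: $\frac{282780175}{219388984} \approx 1.2889$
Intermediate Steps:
$M{\left(q,b \right)} = q \left(7 + b\right)$
$- \frac{31018}{-23909} + \frac{M{\left(J,s{\left(-2,0 \right)} \right)}}{-27528} = - \frac{31018}{-23909} + \frac{33 \left(7 - 0\right)}{-27528} = \left(-31018\right) \left(- \frac{1}{23909}\right) + 33 \left(7 + 0\right) \left(- \frac{1}{27528}\right) = \frac{31018}{23909} + 33 \cdot 7 \left(- \frac{1}{27528}\right) = \frac{31018}{23909} + 231 \left(- \frac{1}{27528}\right) = \frac{31018}{23909} - \frac{77}{9176} = \frac{282780175}{219388984}$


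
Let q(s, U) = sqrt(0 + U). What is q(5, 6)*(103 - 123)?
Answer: -20*sqrt(6) ≈ -48.990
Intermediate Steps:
q(s, U) = sqrt(U)
q(5, 6)*(103 - 123) = sqrt(6)*(103 - 123) = sqrt(6)*(-20) = -20*sqrt(6)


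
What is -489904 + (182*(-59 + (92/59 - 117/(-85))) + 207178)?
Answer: -1469042374/5015 ≈ -2.9293e+5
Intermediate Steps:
-489904 + (182*(-59 + (92/59 - 117/(-85))) + 207178) = -489904 + (182*(-59 + (92*(1/59) - 117*(-1/85))) + 207178) = -489904 + (182*(-59 + (92/59 + 117/85)) + 207178) = -489904 + (182*(-59 + 14723/5015) + 207178) = -489904 + (182*(-281162/5015) + 207178) = -489904 + (-51171484/5015 + 207178) = -489904 + 987826186/5015 = -1469042374/5015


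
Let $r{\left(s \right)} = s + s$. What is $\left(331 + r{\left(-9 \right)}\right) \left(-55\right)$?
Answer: $-17215$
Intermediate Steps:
$r{\left(s \right)} = 2 s$
$\left(331 + r{\left(-9 \right)}\right) \left(-55\right) = \left(331 + 2 \left(-9\right)\right) \left(-55\right) = \left(331 - 18\right) \left(-55\right) = 313 \left(-55\right) = -17215$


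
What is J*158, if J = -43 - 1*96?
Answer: -21962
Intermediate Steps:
J = -139 (J = -43 - 96 = -139)
J*158 = -139*158 = -21962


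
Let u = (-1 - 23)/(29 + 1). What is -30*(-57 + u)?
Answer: 1734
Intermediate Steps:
u = -4/5 (u = -24/30 = -24*1/30 = -4/5 ≈ -0.80000)
-30*(-57 + u) = -30*(-57 - 4/5) = -30*(-289/5) = 1734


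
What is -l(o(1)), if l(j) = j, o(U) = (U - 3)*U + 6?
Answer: -4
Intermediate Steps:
o(U) = 6 + U*(-3 + U) (o(U) = (-3 + U)*U + 6 = U*(-3 + U) + 6 = 6 + U*(-3 + U))
-l(o(1)) = -(6 + 1² - 3*1) = -(6 + 1 - 3) = -1*4 = -4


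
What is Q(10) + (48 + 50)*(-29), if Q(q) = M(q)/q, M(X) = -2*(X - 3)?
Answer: -14217/5 ≈ -2843.4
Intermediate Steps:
M(X) = 6 - 2*X (M(X) = -2*(-3 + X) = 6 - 2*X)
Q(q) = (6 - 2*q)/q
Q(10) + (48 + 50)*(-29) = (-2 + 6/10) + (48 + 50)*(-29) = (-2 + 6*(1/10)) + 98*(-29) = (-2 + 3/5) - 2842 = -7/5 - 2842 = -14217/5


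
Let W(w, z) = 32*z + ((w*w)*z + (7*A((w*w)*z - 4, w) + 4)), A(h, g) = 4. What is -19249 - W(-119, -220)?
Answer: 3103179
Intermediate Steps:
W(w, z) = 32 + 32*z + z*w² (W(w, z) = 32*z + ((w*w)*z + (7*4 + 4)) = 32*z + (w²*z + (28 + 4)) = 32*z + (z*w² + 32) = 32*z + (32 + z*w²) = 32 + 32*z + z*w²)
-19249 - W(-119, -220) = -19249 - (32 + 32*(-220) - 220*(-119)²) = -19249 - (32 - 7040 - 220*14161) = -19249 - (32 - 7040 - 3115420) = -19249 - 1*(-3122428) = -19249 + 3122428 = 3103179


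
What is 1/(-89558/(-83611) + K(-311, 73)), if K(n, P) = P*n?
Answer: -83611/1898130975 ≈ -4.4049e-5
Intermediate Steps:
1/(-89558/(-83611) + K(-311, 73)) = 1/(-89558/(-83611) + 73*(-311)) = 1/(-89558*(-1/83611) - 22703) = 1/(89558/83611 - 22703) = 1/(-1898130975/83611) = -83611/1898130975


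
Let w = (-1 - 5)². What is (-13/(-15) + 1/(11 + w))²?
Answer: 391876/497025 ≈ 0.78844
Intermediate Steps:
w = 36 (w = (-6)² = 36)
(-13/(-15) + 1/(11 + w))² = (-13/(-15) + 1/(11 + 36))² = (-13*(-1/15) + 1/47)² = (13/15 + 1/47)² = (626/705)² = 391876/497025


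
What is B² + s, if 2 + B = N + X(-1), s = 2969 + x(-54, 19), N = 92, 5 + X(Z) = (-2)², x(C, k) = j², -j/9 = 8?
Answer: 16074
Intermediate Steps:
j = -72 (j = -9*8 = -72)
x(C, k) = 5184 (x(C, k) = (-72)² = 5184)
X(Z) = -1 (X(Z) = -5 + (-2)² = -5 + 4 = -1)
s = 8153 (s = 2969 + 5184 = 8153)
B = 89 (B = -2 + (92 - 1) = -2 + 91 = 89)
B² + s = 89² + 8153 = 7921 + 8153 = 16074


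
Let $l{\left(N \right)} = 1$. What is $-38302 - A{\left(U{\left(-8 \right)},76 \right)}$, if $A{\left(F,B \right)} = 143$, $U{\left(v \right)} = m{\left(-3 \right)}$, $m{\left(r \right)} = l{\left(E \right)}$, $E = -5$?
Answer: $-38445$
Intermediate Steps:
$m{\left(r \right)} = 1$
$U{\left(v \right)} = 1$
$-38302 - A{\left(U{\left(-8 \right)},76 \right)} = -38302 - 143 = -38445$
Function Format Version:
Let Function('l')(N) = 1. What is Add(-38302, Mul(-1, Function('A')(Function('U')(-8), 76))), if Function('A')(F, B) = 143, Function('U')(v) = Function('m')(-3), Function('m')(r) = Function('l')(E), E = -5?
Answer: -38445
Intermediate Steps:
Function('m')(r) = 1
Function('U')(v) = 1
Add(-38302, Mul(-1, Function('A')(Function('U')(-8), 76))) = Add(-38302, Mul(-1, 143)) = Add(-38302, -143) = -38445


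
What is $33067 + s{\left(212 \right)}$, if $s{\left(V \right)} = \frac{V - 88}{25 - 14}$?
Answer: $\frac{363861}{11} \approx 33078.0$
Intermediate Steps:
$s{\left(V \right)} = -8 + \frac{V}{11}$ ($s{\left(V \right)} = \frac{-88 + V}{11} = \left(-88 + V\right) \frac{1}{11} = -8 + \frac{V}{11}$)
$33067 + s{\left(212 \right)} = 33067 + \left(-8 + \frac{1}{11} \cdot 212\right) = 33067 + \left(-8 + \frac{212}{11}\right) = 33067 + \frac{124}{11} = \frac{363861}{11}$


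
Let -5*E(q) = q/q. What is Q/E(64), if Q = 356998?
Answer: -1784990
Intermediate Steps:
E(q) = -1/5 (E(q) = -q/(5*q) = -1/5*1 = -1/5)
Q/E(64) = 356998/(-1/5) = 356998*(-5) = -1784990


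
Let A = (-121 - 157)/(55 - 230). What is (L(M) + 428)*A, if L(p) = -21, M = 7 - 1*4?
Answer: 113146/175 ≈ 646.55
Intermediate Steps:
M = 3 (M = 7 - 4 = 3)
A = 278/175 (A = -278/(-175) = -278*(-1/175) = 278/175 ≈ 1.5886)
(L(M) + 428)*A = (-21 + 428)*(278/175) = 407*(278/175) = 113146/175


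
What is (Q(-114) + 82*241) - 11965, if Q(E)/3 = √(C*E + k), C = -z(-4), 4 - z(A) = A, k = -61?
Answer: 7797 + 3*√851 ≈ 7884.5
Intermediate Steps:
z(A) = 4 - A
C = -8 (C = -(4 - 1*(-4)) = -(4 + 4) = -1*8 = -8)
Q(E) = 3*√(-61 - 8*E) (Q(E) = 3*√(-8*E - 61) = 3*√(-61 - 8*E))
(Q(-114) + 82*241) - 11965 = (3*√(-61 - 8*(-114)) + 82*241) - 11965 = (3*√(-61 + 912) + 19762) - 11965 = (3*√851 + 19762) - 11965 = (19762 + 3*√851) - 11965 = 7797 + 3*√851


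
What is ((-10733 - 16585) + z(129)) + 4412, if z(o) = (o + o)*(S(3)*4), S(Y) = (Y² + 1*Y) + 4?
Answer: -6394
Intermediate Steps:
S(Y) = 4 + Y + Y² (S(Y) = (Y² + Y) + 4 = (Y + Y²) + 4 = 4 + Y + Y²)
z(o) = 128*o (z(o) = (o + o)*((4 + 3 + 3²)*4) = (2*o)*((4 + 3 + 9)*4) = (2*o)*(16*4) = (2*o)*64 = 128*o)
((-10733 - 16585) + z(129)) + 4412 = ((-10733 - 16585) + 128*129) + 4412 = (-27318 + 16512) + 4412 = -10806 + 4412 = -6394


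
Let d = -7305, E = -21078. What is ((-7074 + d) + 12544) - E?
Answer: 19243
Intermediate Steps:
((-7074 + d) + 12544) - E = ((-7074 - 7305) + 12544) - 1*(-21078) = (-14379 + 12544) + 21078 = -1835 + 21078 = 19243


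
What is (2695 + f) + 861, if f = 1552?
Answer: 5108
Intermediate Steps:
(2695 + f) + 861 = (2695 + 1552) + 861 = 4247 + 861 = 5108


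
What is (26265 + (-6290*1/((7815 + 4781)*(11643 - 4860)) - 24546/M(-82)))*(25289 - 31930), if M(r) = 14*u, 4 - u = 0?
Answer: -862000631854741/5025804 ≈ -1.7151e+8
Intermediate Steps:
u = 4 (u = 4 - 1*0 = 4 + 0 = 4)
M(r) = 56 (M(r) = 14*4 = 56)
(26265 + (-6290*1/((7815 + 4781)*(11643 - 4860)) - 24546/M(-82)))*(25289 - 31930) = (26265 + (-6290*1/((7815 + 4781)*(11643 - 4860)) - 24546/56))*(25289 - 31930) = (26265 + (-6290/(6783*12596) - 24546*1/56))*(-6641) = (26265 + (-6290/85438668 - 12273/28))*(-6641) = (26265 + (-6290*1/85438668 - 12273/28))*(-6641) = (26265 + (-185/2512902 - 12273/28))*(-6641) = (26265 - 2202917959/5025804)*(-6641) = (129799824101/5025804)*(-6641) = -862000631854741/5025804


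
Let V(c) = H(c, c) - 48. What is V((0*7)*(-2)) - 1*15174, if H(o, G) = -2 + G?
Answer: -15224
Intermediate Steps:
V(c) = -50 + c (V(c) = (-2 + c) - 48 = -50 + c)
V((0*7)*(-2)) - 1*15174 = (-50 + (0*7)*(-2)) - 1*15174 = (-50 + 0*(-2)) - 15174 = (-50 + 0) - 15174 = -50 - 15174 = -15224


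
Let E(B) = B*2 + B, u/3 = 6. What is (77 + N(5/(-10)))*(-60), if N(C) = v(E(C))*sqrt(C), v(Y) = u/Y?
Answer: -4620 + 360*I*sqrt(2) ≈ -4620.0 + 509.12*I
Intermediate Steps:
u = 18 (u = 3*6 = 18)
E(B) = 3*B (E(B) = 2*B + B = 3*B)
v(Y) = 18/Y
N(C) = 6/sqrt(C) (N(C) = (18/((3*C)))*sqrt(C) = (18*(1/(3*C)))*sqrt(C) = (6/C)*sqrt(C) = 6/sqrt(C))
(77 + N(5/(-10)))*(-60) = (77 + 6/sqrt(5/(-10)))*(-60) = (77 + 6/sqrt(5*(-1/10)))*(-60) = (77 + 6/sqrt(-1/2))*(-60) = (77 + 6*(-I*sqrt(2)))*(-60) = (77 - 6*I*sqrt(2))*(-60) = -4620 + 360*I*sqrt(2)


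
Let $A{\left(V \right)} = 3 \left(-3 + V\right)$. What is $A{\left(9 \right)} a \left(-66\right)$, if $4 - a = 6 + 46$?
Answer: $57024$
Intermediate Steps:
$A{\left(V \right)} = -9 + 3 V$
$a = -48$ ($a = 4 - \left(6 + 46\right) = 4 - 52 = -48$)
$A{\left(9 \right)} a \left(-66\right) = \left(-9 + 3 \cdot 9\right) \left(-48\right) \left(-66\right) = \left(-9 + 27\right) \left(-48\right) \left(-66\right) = 18 \left(-48\right) \left(-66\right) = \left(-864\right) \left(-66\right) = 57024$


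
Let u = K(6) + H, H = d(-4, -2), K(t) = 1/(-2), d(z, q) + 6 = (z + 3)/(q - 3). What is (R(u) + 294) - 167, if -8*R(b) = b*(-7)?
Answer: 9719/80 ≈ 121.49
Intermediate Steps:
d(z, q) = -6 + (3 + z)/(-3 + q) (d(z, q) = -6 + (z + 3)/(q - 3) = -6 + (3 + z)/(-3 + q))
K(t) = -1/2 (K(t) = 1*(-1/2) = -1/2)
H = -29/5 (H = (21 - 4 - 6*(-2))/(-3 - 2) = (21 - 4 + 12)/(-5) = -1/5*29 = -29/5 ≈ -5.8000)
u = -63/10 (u = -1/2 - 29/5 = -63/10 ≈ -6.3000)
R(b) = 7*b/8 (R(b) = -b*(-7)/8 = -(-7)*b/8 = 7*b/8)
(R(u) + 294) - 167 = ((7/8)*(-63/10) + 294) - 167 = (-441/80 + 294) - 167 = 23079/80 - 167 = 9719/80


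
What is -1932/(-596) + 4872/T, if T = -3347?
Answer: 890673/498703 ≈ 1.7860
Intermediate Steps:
-1932/(-596) + 4872/T = -1932/(-596) + 4872/(-3347) = -1932*(-1/596) + 4872*(-1/3347) = 483/149 - 4872/3347 = 890673/498703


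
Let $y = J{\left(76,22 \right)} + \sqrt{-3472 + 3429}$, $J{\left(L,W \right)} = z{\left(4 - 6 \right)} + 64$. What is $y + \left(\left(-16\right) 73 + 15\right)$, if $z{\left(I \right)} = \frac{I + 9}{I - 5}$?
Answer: $-1090 + i \sqrt{43} \approx -1090.0 + 6.5574 i$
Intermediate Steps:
$z{\left(I \right)} = \frac{9 + I}{-5 + I}$
$J{\left(L,W \right)} = 63$ ($J{\left(L,W \right)} = \frac{9 + \left(4 - 6\right)}{-5 + \left(4 - 6\right)} + 64 = \frac{9 - 2}{-5 - 2} + 64 = \frac{1}{-7} \cdot 7 + 64 = \left(- \frac{1}{7}\right) 7 + 64 = -1 + 64 = 63$)
$y = 63 + i \sqrt{43}$ ($y = 63 + \sqrt{-3472 + 3429} = 63 + \sqrt{-43} = 63 + i \sqrt{43} \approx 63.0 + 6.5574 i$)
$y + \left(\left(-16\right) 73 + 15\right) = \left(63 + i \sqrt{43}\right) + \left(\left(-16\right) 73 + 15\right) = \left(63 + i \sqrt{43}\right) + \left(-1168 + 15\right) = \left(63 + i \sqrt{43}\right) - 1153 = -1090 + i \sqrt{43}$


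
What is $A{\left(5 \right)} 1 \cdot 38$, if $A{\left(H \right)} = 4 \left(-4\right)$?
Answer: $-608$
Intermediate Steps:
$A{\left(H \right)} = -16$
$A{\left(5 \right)} 1 \cdot 38 = \left(-16\right) 1 \cdot 38 = \left(-16\right) 38 = -608$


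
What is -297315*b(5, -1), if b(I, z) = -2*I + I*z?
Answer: 4459725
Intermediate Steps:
-297315*b(5, -1) = -1486575*(-2 - 1) = -1486575*(-3) = -297315*(-15) = 4459725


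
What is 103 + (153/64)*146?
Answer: 14465/32 ≈ 452.03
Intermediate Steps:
103 + (153/64)*146 = 103 + 11169/32 = 14465/32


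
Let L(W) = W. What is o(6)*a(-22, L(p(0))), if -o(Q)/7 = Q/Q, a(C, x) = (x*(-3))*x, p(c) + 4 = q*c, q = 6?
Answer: 336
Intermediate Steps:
p(c) = -4 + 6*c
a(C, x) = -3*x² (a(C, x) = (-3*x)*x = -3*x²)
o(Q) = -7 (o(Q) = -7*Q/Q = -7*1 = -7)
o(6)*a(-22, L(p(0))) = -(-21)*(-4 + 6*0)² = -(-21)*(-4 + 0)² = -(-21)*(-4)² = -(-21)*16 = -7*(-48) = 336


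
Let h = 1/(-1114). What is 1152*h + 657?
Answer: 365373/557 ≈ 655.97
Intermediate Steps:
h = -1/1114 ≈ -0.00089767
1152*h + 657 = 1152*(-1/1114) + 657 = -576/557 + 657 = 365373/557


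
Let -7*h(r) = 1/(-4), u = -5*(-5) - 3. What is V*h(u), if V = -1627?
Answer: -1627/28 ≈ -58.107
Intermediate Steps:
u = 22 (u = 25 - 3 = 22)
h(r) = 1/28 (h(r) = -⅐/(-4) = -⅐*(-¼) = 1/28)
V*h(u) = -1627*1/28 = -1627/28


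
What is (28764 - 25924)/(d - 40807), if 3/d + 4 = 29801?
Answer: -10577935/151990772 ≈ -0.069596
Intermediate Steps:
d = 3/29797 (d = 3/(-4 + 29801) = 3/29797 ≈ 0.00010068)
(28764 - 25924)/(d - 40807) = (28764 - 25924)/(3/29797 - 40807) = 2840/(-1215926176/29797) = 2840*(-29797/1215926176) = -10577935/151990772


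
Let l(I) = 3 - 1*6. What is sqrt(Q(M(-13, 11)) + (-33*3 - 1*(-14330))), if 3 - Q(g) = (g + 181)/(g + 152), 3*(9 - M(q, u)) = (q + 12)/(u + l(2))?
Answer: sqrt(212613066385)/3865 ≈ 119.30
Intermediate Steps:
l(I) = -3 (l(I) = 3 - 6 = -3)
M(q, u) = 9 - (12 + q)/(3*(-3 + u)) (M(q, u) = 9 - (q + 12)/(3*(u - 3)) = 9 - (12 + q)/(3*(-3 + u)))
Q(g) = 3 - (181 + g)/(152 + g) (Q(g) = 3 - (g + 181)/(g + 152) = 3 - (181 + g)/(152 + g))
sqrt(Q(M(-13, 11)) + (-33*3 - 1*(-14330))) = sqrt((275 + 2*((-93 - 1*(-13) + 27*11)/(3*(-3 + 11))))/(152 + (-93 - 1*(-13) + 27*11)/(3*(-3 + 11))) + (-33*3 - 1*(-14330))) = sqrt((275 + 2*((1/3)*(-93 + 13 + 297)/8))/(152 + (1/3)*(-93 + 13 + 297)/8) + (-99 + 14330)) = sqrt((275 + 2*((1/3)*(1/8)*217))/(152 + (1/3)*(1/8)*217) + 14231) = sqrt((275 + 2*(217/24))/(152 + 217/24) + 14231) = sqrt((275 + 217/12)/(3865/24) + 14231) = sqrt((24/3865)*(3517/12) + 14231) = sqrt(7034/3865 + 14231) = sqrt(55009849/3865) = sqrt(212613066385)/3865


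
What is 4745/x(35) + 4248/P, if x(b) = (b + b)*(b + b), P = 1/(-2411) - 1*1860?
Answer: -5781335951/4394771780 ≈ -1.3155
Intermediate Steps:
P = -4484461/2411 (P = -1/2411 - 1860 = -4484461/2411 ≈ -1860.0)
x(b) = 4*b² (x(b) = (2*b)*(2*b) = 4*b²)
4745/x(35) + 4248/P = 4745/((4*35²)) + 4248/(-4484461/2411) = 4745/((4*1225)) + 4248*(-2411/4484461) = 4745/4900 - 10241928/4484461 = 4745*(1/4900) - 10241928/4484461 = 949/980 - 10241928/4484461 = -5781335951/4394771780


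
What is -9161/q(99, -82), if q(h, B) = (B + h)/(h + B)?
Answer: -9161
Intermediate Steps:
q(h, B) = 1 (q(h, B) = (B + h)/(B + h) = 1)
-9161/q(99, -82) = -9161/1 = -9161*1 = -9161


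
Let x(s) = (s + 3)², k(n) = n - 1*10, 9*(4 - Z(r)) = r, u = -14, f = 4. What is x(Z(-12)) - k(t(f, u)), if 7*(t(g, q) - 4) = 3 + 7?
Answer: 4663/63 ≈ 74.016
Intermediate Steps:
Z(r) = 4 - r/9
t(g, q) = 38/7 (t(g, q) = 4 + (3 + 7)/7 = 4 + (⅐)*10 = 4 + 10/7 = 38/7)
k(n) = -10 + n (k(n) = n - 10 = -10 + n)
x(s) = (3 + s)²
x(Z(-12)) - k(t(f, u)) = (3 + (4 - ⅑*(-12)))² - (-10 + 38/7) = (3 + (4 + 4/3))² - 1*(-32/7) = (3 + 16/3)² + 32/7 = (25/3)² + 32/7 = 625/9 + 32/7 = 4663/63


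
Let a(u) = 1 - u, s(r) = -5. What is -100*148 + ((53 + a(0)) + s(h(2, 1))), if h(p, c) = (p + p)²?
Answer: -14751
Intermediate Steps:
h(p, c) = 4*p² (h(p, c) = (2*p)² = 4*p²)
-100*148 + ((53 + a(0)) + s(h(2, 1))) = -100*148 + ((53 + (1 - 1*0)) - 5) = -14800 + ((53 + (1 + 0)) - 5) = -14800 + ((53 + 1) - 5) = -14800 + (54 - 5) = -14800 + 49 = -14751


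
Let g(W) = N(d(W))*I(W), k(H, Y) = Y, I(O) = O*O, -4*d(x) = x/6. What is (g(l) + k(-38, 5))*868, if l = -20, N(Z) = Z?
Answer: 881020/3 ≈ 2.9367e+5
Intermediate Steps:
d(x) = -x/24 (d(x) = -x/(4*6) = -x/24)
I(O) = O²
g(W) = -W³/24 (g(W) = (-W/24)*W² = -W³/24)
(g(l) + k(-38, 5))*868 = (-1/24*(-20)³ + 5)*868 = (-1/24*(-8000) + 5)*868 = (1000/3 + 5)*868 = (1015/3)*868 = 881020/3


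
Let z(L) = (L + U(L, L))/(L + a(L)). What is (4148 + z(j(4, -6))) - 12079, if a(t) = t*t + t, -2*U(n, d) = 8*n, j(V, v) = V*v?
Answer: -174479/22 ≈ -7930.9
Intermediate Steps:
U(n, d) = -4*n
a(t) = t + t² (a(t) = t² + t = t + t²)
z(L) = -3*L/(L + L*(1 + L)) (z(L) = (L - 4*L)/(L + L*(1 + L)) = (-3*L)/(L + L*(1 + L)) = -3*L/(L + L*(1 + L)))
(4148 + z(j(4, -6))) - 12079 = (4148 - 3/(2 + 4*(-6))) - 12079 = (4148 - 3/(2 - 24)) - 12079 = (4148 - 3/(-22)) - 12079 = (4148 - 3*(-1/22)) - 12079 = (4148 + 3/22) - 12079 = 91259/22 - 12079 = -174479/22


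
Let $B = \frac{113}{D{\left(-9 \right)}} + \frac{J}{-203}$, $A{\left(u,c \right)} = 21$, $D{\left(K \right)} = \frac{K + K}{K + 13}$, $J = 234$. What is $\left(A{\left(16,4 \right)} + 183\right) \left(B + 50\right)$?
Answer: $\frac{2948888}{609} \approx 4842.2$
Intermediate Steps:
$D{\left(K \right)} = \frac{2 K}{13 + K}$
$B = - \frac{47984}{1827}$ ($B = \frac{113}{2 \left(-9\right) \frac{1}{13 - 9}} + \frac{234}{-203} = \frac{113}{2 \left(-9\right) \frac{1}{4}} + 234 \left(- \frac{1}{203}\right) = \frac{113}{2 \left(-9\right) \frac{1}{4}} - \frac{234}{203} = \frac{113}{- \frac{9}{2}} - \frac{234}{203} = 113 \left(- \frac{2}{9}\right) - \frac{234}{203} = - \frac{226}{9} - \frac{234}{203} = - \frac{47984}{1827} \approx -26.264$)
$\left(A{\left(16,4 \right)} + 183\right) \left(B + 50\right) = \left(21 + 183\right) \left(- \frac{47984}{1827} + 50\right) = 204 \cdot \frac{43366}{1827} = \frac{2948888}{609}$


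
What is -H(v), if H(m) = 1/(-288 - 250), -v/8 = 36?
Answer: 1/538 ≈ 0.0018587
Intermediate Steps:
v = -288 (v = -8*36 = -288)
H(m) = -1/538 (H(m) = 1/(-538) = -1/538)
-H(v) = -1*(-1/538) = 1/538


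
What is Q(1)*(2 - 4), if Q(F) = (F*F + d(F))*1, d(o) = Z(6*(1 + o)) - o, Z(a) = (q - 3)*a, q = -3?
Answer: 144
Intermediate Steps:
Z(a) = -6*a (Z(a) = (-3 - 3)*a = -6*a)
d(o) = -36 - 37*o (d(o) = -36*(1 + o) - o = -6*(6 + 6*o) - o = (-36 - 36*o) - o = -36 - 37*o)
Q(F) = -36 + F² - 37*F (Q(F) = (F*F + (-36 - 37*F))*1 = (F² + (-36 - 37*F))*1 = (-36 + F² - 37*F)*1 = -36 + F² - 37*F)
Q(1)*(2 - 4) = (-36 + 1² - 37*1)*(2 - 4) = (-36 + 1 - 37)*(-2) = -72*(-2) = 144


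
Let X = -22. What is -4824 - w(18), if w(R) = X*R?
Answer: -4428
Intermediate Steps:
w(R) = -22*R
-4824 - w(18) = -4824 - (-22)*18 = -4824 - 1*(-396) = -4824 + 396 = -4428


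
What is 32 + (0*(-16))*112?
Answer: 32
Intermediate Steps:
32 + (0*(-16))*112 = 32 + 0*112 = 32 + 0 = 32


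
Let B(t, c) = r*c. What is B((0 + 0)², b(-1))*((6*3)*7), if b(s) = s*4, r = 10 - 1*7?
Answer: -1512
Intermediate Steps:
r = 3 (r = 10 - 7 = 3)
b(s) = 4*s
B(t, c) = 3*c
B((0 + 0)², b(-1))*((6*3)*7) = (3*(4*(-1)))*((6*3)*7) = (3*(-4))*(18*7) = -12*126 = -1512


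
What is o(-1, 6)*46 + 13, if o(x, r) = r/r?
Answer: 59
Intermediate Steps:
o(x, r) = 1
o(-1, 6)*46 + 13 = 1*46 + 13 = 46 + 13 = 59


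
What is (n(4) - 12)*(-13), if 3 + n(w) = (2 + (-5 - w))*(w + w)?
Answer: 923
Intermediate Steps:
n(w) = -3 + 2*w*(-3 - w) (n(w) = -3 + (2 + (-5 - w))*(w + w) = -3 + (-3 - w)*(2*w) = -3 + 2*w*(-3 - w))
(n(4) - 12)*(-13) = ((-3 - 6*4 - 2*4²) - 12)*(-13) = ((-3 - 24 - 2*16) - 12)*(-13) = ((-3 - 24 - 32) - 12)*(-13) = (-59 - 12)*(-13) = -71*(-13) = 923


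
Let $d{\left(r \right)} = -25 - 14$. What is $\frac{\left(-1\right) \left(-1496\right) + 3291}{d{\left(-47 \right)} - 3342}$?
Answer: $- \frac{4787}{3381} \approx -1.4159$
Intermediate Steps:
$d{\left(r \right)} = -39$
$\frac{\left(-1\right) \left(-1496\right) + 3291}{d{\left(-47 \right)} - 3342} = \frac{\left(-1\right) \left(-1496\right) + 3291}{-39 - 3342} = \frac{1496 + 3291}{-3381} = 4787 \left(- \frac{1}{3381}\right) = - \frac{4787}{3381}$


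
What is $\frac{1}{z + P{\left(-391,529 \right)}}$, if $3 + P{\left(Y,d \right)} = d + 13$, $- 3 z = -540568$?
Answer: $\frac{3}{542185} \approx 5.5332 \cdot 10^{-6}$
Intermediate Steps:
$z = \frac{540568}{3}$ ($z = \left(- \frac{1}{3}\right) \left(-540568\right) = \frac{540568}{3} \approx 1.8019 \cdot 10^{5}$)
$P{\left(Y,d \right)} = 10 + d$ ($P{\left(Y,d \right)} = -3 + \left(d + 13\right) = -3 + \left(13 + d\right) = 10 + d$)
$\frac{1}{z + P{\left(-391,529 \right)}} = \frac{1}{\frac{540568}{3} + \left(10 + 529\right)} = \frac{1}{\frac{540568}{3} + 539} = \frac{1}{\frac{542185}{3}} = \frac{3}{542185}$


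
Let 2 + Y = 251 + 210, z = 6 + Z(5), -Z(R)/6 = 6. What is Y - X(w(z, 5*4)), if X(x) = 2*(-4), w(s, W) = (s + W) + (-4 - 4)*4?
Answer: 467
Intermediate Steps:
Z(R) = -36 (Z(R) = -6*6 = -36)
z = -30 (z = 6 - 36 = -30)
w(s, W) = -32 + W + s (w(s, W) = (W + s) - 8*4 = (W + s) - 32 = -32 + W + s)
X(x) = -8
Y = 459 (Y = -2 + (251 + 210) = -2 + 461 = 459)
Y - X(w(z, 5*4)) = 459 - 1*(-8) = 459 + 8 = 467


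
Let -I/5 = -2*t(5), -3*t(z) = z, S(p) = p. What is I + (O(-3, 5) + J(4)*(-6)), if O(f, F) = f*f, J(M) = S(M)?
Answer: -95/3 ≈ -31.667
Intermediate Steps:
t(z) = -z/3
J(M) = M
O(f, F) = f²
I = -50/3 (I = -(-10)*(-⅓*5) = -(-10)*(-5)/3 = -5*10/3 = -50/3 ≈ -16.667)
I + (O(-3, 5) + J(4)*(-6)) = -50/3 + ((-3)² + 4*(-6)) = -50/3 + (9 - 24) = -50/3 - 15 = -95/3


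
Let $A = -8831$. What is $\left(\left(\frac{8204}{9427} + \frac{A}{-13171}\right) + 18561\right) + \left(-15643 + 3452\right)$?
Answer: $\frac{791109723011}{124163017} \approx 6371.5$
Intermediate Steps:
$\left(\left(\frac{8204}{9427} + \frac{A}{-13171}\right) + 18561\right) + \left(-15643 + 3452\right) = \left(\left(\frac{8204}{9427} - \frac{8831}{-13171}\right) + 18561\right) + \left(-15643 + 3452\right) = \left(\left(8204 \cdot \frac{1}{9427} - - \frac{8831}{13171}\right) + 18561\right) - 12191 = \left(\left(\frac{8204}{9427} + \frac{8831}{13171}\right) + 18561\right) - 12191 = \left(\frac{191304721}{124163017} + 18561\right) - 12191 = \frac{2304781063258}{124163017} - 12191 = \frac{791109723011}{124163017}$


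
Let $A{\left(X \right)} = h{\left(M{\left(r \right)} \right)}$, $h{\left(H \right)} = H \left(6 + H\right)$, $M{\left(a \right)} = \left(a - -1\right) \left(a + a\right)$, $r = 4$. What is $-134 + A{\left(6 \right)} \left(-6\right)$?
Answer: $-11174$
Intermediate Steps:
$M{\left(a \right)} = 2 a \left(1 + a\right)$ ($M{\left(a \right)} = \left(a + 1\right) 2 a = \left(1 + a\right) 2 a = 2 a \left(1 + a\right)$)
$A{\left(X \right)} = 1840$ ($A{\left(X \right)} = 2 \cdot 4 \left(1 + 4\right) \left(6 + 2 \cdot 4 \left(1 + 4\right)\right) = 2 \cdot 4 \cdot 5 \left(6 + 2 \cdot 4 \cdot 5\right) = 40 \left(6 + 40\right) = 40 \cdot 46 = 1840$)
$-134 + A{\left(6 \right)} \left(-6\right) = -134 + 1840 \left(-6\right) = -134 - 11040 = -11174$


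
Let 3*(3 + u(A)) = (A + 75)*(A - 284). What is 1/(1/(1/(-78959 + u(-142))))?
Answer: -1/69448 ≈ -1.4399e-5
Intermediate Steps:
u(A) = -3 + (-284 + A)*(75 + A)/3 (u(A) = -3 + ((A + 75)*(A - 284))/3 = -3 + ((75 + A)*(-284 + A))/3 = -3 + ((-284 + A)*(75 + A))/3 = -3 + (-284 + A)*(75 + A)/3)
1/(1/(1/(-78959 + u(-142)))) = 1/(1/(1/(-78959 + (-7103 - 209/3*(-142) + (⅓)*(-142)²)))) = 1/(1/(1/(-78959 + (-7103 + 29678/3 + (⅓)*20164)))) = 1/(1/(1/(-78959 + (-7103 + 29678/3 + 20164/3)))) = 1/(1/(1/(-78959 + 9511))) = 1/(1/(1/(-69448))) = 1/(1/(-1/69448)) = 1/(-69448) = -1/69448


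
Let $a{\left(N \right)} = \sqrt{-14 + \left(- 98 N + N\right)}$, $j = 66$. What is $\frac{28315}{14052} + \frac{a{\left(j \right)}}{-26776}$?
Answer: $\frac{28315}{14052} - \frac{i \sqrt{401}}{6694} \approx 2.015 - 0.0029915 i$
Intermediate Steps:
$a{\left(N \right)} = \sqrt{-14 - 97 N}$
$\frac{28315}{14052} + \frac{a{\left(j \right)}}{-26776} = \frac{28315}{14052} + \frac{\sqrt{-14 - 6402}}{-26776} = 28315 \cdot \frac{1}{14052} + \sqrt{-14 - 6402} \left(- \frac{1}{26776}\right) = \frac{28315}{14052} + \sqrt{-6416} \left(- \frac{1}{26776}\right) = \frac{28315}{14052} + 4 i \sqrt{401} \left(- \frac{1}{26776}\right) = \frac{28315}{14052} - \frac{i \sqrt{401}}{6694}$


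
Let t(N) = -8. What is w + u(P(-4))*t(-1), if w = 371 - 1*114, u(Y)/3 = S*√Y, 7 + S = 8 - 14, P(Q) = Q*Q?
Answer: 1505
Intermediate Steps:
P(Q) = Q²
S = -13 (S = -7 + (8 - 14) = -7 - 6 = -13)
u(Y) = -39*√Y (u(Y) = 3*(-13*√Y) = -39*√Y)
w = 257 (w = 371 - 114 = 257)
w + u(P(-4))*t(-1) = 257 - 39*√((-4)²)*(-8) = 257 - 39*√16*(-8) = 257 - 39*4*(-8) = 257 - 156*(-8) = 257 + 1248 = 1505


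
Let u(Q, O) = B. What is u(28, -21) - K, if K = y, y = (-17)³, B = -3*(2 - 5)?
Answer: 4922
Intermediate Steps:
B = 9 (B = -3*(-3) = 9)
u(Q, O) = 9
y = -4913
K = -4913
u(28, -21) - K = 9 - 1*(-4913) = 9 + 4913 = 4922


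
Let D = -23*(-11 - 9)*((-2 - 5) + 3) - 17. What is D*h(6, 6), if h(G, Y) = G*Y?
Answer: -66852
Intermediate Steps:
D = -1857 (D = -(-460)*(-7 + 3) - 17 = -(-460)*(-4) - 17 = -23*80 - 17 = -1840 - 17 = -1857)
D*h(6, 6) = -11142*6 = -1857*36 = -66852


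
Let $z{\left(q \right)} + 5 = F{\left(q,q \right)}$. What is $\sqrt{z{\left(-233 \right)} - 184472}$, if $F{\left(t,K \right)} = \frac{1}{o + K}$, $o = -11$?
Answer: $\frac{i \sqrt{2745755729}}{122} \approx 429.51 i$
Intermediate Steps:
$F{\left(t,K \right)} = \frac{1}{-11 + K}$
$z{\left(q \right)} = -5 + \frac{1}{-11 + q}$
$\sqrt{z{\left(-233 \right)} - 184472} = \sqrt{\frac{56 - -1165}{-11 - 233} - 184472} = \sqrt{\frac{56 + 1165}{-244} - 184472} = \sqrt{\left(- \frac{1}{244}\right) 1221 - 184472} = \sqrt{- \frac{1221}{244} - 184472} = \sqrt{- \frac{45012389}{244}} = \frac{i \sqrt{2745755729}}{122}$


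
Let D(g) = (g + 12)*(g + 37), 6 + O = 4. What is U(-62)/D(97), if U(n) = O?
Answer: -1/7303 ≈ -0.00013693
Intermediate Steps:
O = -2 (O = -6 + 4 = -2)
U(n) = -2
D(g) = (12 + g)*(37 + g)
U(-62)/D(97) = -2/(444 + 97**2 + 49*97) = -2/(444 + 9409 + 4753) = -2/14606 = -2*1/14606 = -1/7303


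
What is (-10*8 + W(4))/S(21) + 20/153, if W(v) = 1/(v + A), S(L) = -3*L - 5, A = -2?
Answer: 1591/1224 ≈ 1.2998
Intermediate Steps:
S(L) = -5 - 3*L
W(v) = 1/(-2 + v) (W(v) = 1/(v - 2) = 1/(-2 + v))
(-10*8 + W(4))/S(21) + 20/153 = (-10*8 + 1/(-2 + 4))/(-5 - 3*21) + 20/153 = (-80 + 1/2)/(-5 - 63) + 20*(1/153) = (-80 + ½)/(-68) + 20/153 = -159/2*(-1/68) + 20/153 = 159/136 + 20/153 = 1591/1224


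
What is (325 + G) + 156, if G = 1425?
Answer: 1906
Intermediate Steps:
(325 + G) + 156 = (325 + 1425) + 156 = 1750 + 156 = 1906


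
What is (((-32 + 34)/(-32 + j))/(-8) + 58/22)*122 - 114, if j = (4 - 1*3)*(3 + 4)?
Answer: 114871/550 ≈ 208.86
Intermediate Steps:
j = 7 (j = (4 - 3)*7 = 1*7 = 7)
(((-32 + 34)/(-32 + j))/(-8) + 58/22)*122 - 114 = (((-32 + 34)/(-32 + 7))/(-8) + 58/22)*122 - 114 = ((2/(-25))*(-⅛) + 58*(1/22))*122 - 114 = ((2*(-1/25))*(-⅛) + 29/11)*122 - 114 = (-2/25*(-⅛) + 29/11)*122 - 114 = (1/100 + 29/11)*122 - 114 = (2911/1100)*122 - 114 = 177571/550 - 114 = 114871/550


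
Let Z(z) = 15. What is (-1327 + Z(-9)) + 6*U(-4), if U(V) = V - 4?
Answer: -1360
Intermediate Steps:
U(V) = -4 + V
(-1327 + Z(-9)) + 6*U(-4) = (-1327 + 15) + 6*(-4 - 4) = -1312 + 6*(-8) = -1312 - 48 = -1360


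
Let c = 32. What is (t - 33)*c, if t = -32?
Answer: -2080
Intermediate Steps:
(t - 33)*c = (-32 - 33)*32 = -65*32 = -2080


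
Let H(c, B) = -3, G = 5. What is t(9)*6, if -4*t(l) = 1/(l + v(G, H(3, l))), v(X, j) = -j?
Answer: -⅛ ≈ -0.12500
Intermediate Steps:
t(l) = -1/(4*(3 + l)) (t(l) = -1/(4*(l - 1*(-3))) = -1/(4*(l + 3)) = -1/(4*(3 + l)))
t(9)*6 = -1/(12 + 4*9)*6 = -1/(12 + 36)*6 = -1/48*6 = -⅛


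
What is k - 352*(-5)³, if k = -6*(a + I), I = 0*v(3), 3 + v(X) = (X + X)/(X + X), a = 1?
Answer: 43994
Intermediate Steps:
v(X) = -2 (v(X) = -3 + (X + X)/(X + X) = -3 + (2*X)/((2*X)) = -3 + (2*X)*(1/(2*X)) = -3 + 1 = -2)
I = 0 (I = 0*(-2) = 0)
k = -6 (k = -6*(1 + 0) = -6*1 = -6)
k - 352*(-5)³ = -6 - 352*(-5)³ = -6 - 352*(-125) = -6 + 44000 = 43994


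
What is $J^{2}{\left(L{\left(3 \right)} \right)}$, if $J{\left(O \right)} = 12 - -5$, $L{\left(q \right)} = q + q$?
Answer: $289$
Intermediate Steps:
$L{\left(q \right)} = 2 q$
$J{\left(O \right)} = 17$ ($J{\left(O \right)} = 12 + 5 = 17$)
$J^{2}{\left(L{\left(3 \right)} \right)} = 17^{2} = 289$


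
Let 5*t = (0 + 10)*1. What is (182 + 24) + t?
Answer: 208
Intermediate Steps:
t = 2 (t = ((0 + 10)*1)/5 = (10*1)/5 = (⅕)*10 = 2)
(182 + 24) + t = (182 + 24) + 2 = 206 + 2 = 208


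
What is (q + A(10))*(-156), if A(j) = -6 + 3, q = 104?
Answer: -15756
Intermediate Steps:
A(j) = -3
(q + A(10))*(-156) = (104 - 3)*(-156) = 101*(-156) = -15756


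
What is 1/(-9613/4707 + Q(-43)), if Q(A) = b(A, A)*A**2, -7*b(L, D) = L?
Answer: 32949/374172158 ≈ 8.8058e-5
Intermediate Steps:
b(L, D) = -L/7
Q(A) = -A**3/7 (Q(A) = (-A/7)*A**2 = -A**3/7)
1/(-9613/4707 + Q(-43)) = 1/(-9613/4707 - 1/7*(-43)**3) = 1/(-9613*1/4707 - 1/7*(-79507)) = 1/(-9613/4707 + 79507/7) = 1/(374172158/32949) = 32949/374172158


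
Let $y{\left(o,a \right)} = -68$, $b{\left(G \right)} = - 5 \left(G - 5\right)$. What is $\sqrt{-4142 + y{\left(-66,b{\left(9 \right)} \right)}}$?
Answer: $i \sqrt{4210} \approx 64.885 i$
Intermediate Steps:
$b{\left(G \right)} = 25 - 5 G$ ($b{\left(G \right)} = - 5 \left(-5 + G\right) = 25 - 5 G$)
$\sqrt{-4142 + y{\left(-66,b{\left(9 \right)} \right)}} = \sqrt{-4142 - 68} = \sqrt{-4210} = i \sqrt{4210}$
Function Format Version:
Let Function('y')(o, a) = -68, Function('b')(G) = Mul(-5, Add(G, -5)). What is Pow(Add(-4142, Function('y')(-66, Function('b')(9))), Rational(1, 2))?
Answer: Mul(I, Pow(4210, Rational(1, 2))) ≈ Mul(64.885, I)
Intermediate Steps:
Function('b')(G) = Add(25, Mul(-5, G)) (Function('b')(G) = Mul(-5, Add(-5, G)) = Add(25, Mul(-5, G)))
Pow(Add(-4142, Function('y')(-66, Function('b')(9))), Rational(1, 2)) = Pow(Add(-4142, -68), Rational(1, 2)) = Pow(-4210, Rational(1, 2)) = Mul(I, Pow(4210, Rational(1, 2)))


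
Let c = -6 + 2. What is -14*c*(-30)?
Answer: -1680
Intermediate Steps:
c = -4
-14*c*(-30) = -14*(-4)*(-30) = 56*(-30) = -1680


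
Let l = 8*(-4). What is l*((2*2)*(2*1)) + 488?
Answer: 232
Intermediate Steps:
l = -32
l*((2*2)*(2*1)) + 488 = -32*2*2*2*1 + 488 = -128*2 + 488 = -32*8 + 488 = -256 + 488 = 232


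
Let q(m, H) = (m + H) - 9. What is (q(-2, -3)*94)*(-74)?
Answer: 97384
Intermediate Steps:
q(m, H) = -9 + H + m (q(m, H) = (H + m) - 9 = -9 + H + m)
(q(-2, -3)*94)*(-74) = ((-9 - 3 - 2)*94)*(-74) = -14*94*(-74) = -1316*(-74) = 97384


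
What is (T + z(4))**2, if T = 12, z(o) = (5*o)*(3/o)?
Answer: 729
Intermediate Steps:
z(o) = 15
(T + z(4))**2 = (12 + 15)**2 = 27**2 = 729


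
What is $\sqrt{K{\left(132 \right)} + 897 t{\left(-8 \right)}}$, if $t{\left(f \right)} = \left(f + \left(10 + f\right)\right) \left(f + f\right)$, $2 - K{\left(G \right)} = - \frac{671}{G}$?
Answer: $\frac{\sqrt{3100287}}{6} \approx 293.46$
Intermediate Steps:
$K{\left(G \right)} = 2 + \frac{671}{G}$ ($K{\left(G \right)} = 2 - - \frac{671}{G} = 2 + \frac{671}{G}$)
$t{\left(f \right)} = 2 f \left(10 + 2 f\right)$ ($t{\left(f \right)} = \left(10 + 2 f\right) 2 f = 2 f \left(10 + 2 f\right)$)
$\sqrt{K{\left(132 \right)} + 897 t{\left(-8 \right)}} = \sqrt{\left(2 + \frac{671}{132}\right) + 897 \cdot 4 \left(-8\right) \left(5 - 8\right)} = \sqrt{\left(2 + 671 \cdot \frac{1}{132}\right) + 897 \cdot 4 \left(-8\right) \left(-3\right)} = \sqrt{\left(2 + \frac{61}{12}\right) + 897 \cdot 96} = \sqrt{\frac{85}{12} + 86112} = \sqrt{\frac{1033429}{12}} = \frac{\sqrt{3100287}}{6}$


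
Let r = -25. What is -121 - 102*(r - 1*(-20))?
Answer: 389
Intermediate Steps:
-121 - 102*(r - 1*(-20)) = -121 - 102*(-25 - 1*(-20)) = -121 - 102*(-25 + 20) = -121 - 102*(-5) = -121 + 510 = 389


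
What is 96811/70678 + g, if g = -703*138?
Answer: -6856658681/70678 ≈ -97013.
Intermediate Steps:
g = -97014
96811/70678 + g = 96811/70678 - 97014 = -6856658681/70678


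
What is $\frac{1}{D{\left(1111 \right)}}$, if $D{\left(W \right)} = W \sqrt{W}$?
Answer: $\frac{\sqrt{1111}}{1234321} \approx 2.7004 \cdot 10^{-5}$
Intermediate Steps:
$D{\left(W \right)} = W^{\frac{3}{2}}$
$\frac{1}{D{\left(1111 \right)}} = \frac{1}{1111^{\frac{3}{2}}} = \frac{1}{1111 \sqrt{1111}} = \frac{\sqrt{1111}}{1234321}$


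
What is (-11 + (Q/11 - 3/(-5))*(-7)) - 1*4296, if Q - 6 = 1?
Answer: -237361/55 ≈ -4315.7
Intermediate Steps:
Q = 7 (Q = 6 + 1 = 7)
(-11 + (Q/11 - 3/(-5))*(-7)) - 1*4296 = (-11 + (7/11 - 3/(-5))*(-7)) - 1*4296 = (-11 + (7*(1/11) - 3*(-1/5))*(-7)) - 4296 = (-11 + (7/11 + 3/5)*(-7)) - 4296 = (-11 + (68/55)*(-7)) - 4296 = (-11 - 476/55) - 4296 = -1081/55 - 4296 = -237361/55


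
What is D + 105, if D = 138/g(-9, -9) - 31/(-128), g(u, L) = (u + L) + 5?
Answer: 157459/1664 ≈ 94.627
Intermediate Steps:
g(u, L) = 5 + L + u (g(u, L) = (L + u) + 5 = 5 + L + u)
D = -17261/1664 (D = 138/(5 - 9 - 9) - 31/(-128) = 138/(-13) - 31*(-1/128) = 138*(-1/13) + 31/128 = -138/13 + 31/128 = -17261/1664 ≈ -10.373)
D + 105 = -17261/1664 + 105 = 157459/1664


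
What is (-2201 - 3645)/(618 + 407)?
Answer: -5846/1025 ≈ -5.7034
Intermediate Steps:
(-2201 - 3645)/(618 + 407) = -5846/1025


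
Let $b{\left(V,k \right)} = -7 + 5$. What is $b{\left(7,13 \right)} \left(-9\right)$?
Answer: $18$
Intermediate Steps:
$b{\left(V,k \right)} = -2$
$b{\left(7,13 \right)} \left(-9\right) = \left(-2\right) \left(-9\right) = 18$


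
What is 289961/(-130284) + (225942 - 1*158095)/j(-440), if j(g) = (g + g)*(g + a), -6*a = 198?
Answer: -363162299/176069520 ≈ -2.0626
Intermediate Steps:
a = -33 (a = -⅙*198 = -33)
j(g) = 2*g*(-33 + g) (j(g) = (g + g)*(g - 33) = (2*g)*(-33 + g) = 2*g*(-33 + g))
289961/(-130284) + (225942 - 1*158095)/j(-440) = 289961/(-130284) + (225942 - 1*158095)/((2*(-440)*(-33 - 440))) = 289961*(-1/130284) + (225942 - 158095)/((2*(-440)*(-473))) = -41423/18612 + 67847/416240 = -363162299/176069520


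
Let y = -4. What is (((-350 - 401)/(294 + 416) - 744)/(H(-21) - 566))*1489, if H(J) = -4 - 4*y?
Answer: 787667599/393340 ≈ 2002.5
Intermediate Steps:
H(J) = 12 (H(J) = -4 - 4*(-4) = -4 + 16 = 12)
(((-350 - 401)/(294 + 416) - 744)/(H(-21) - 566))*1489 = (((-350 - 401)/(294 + 416) - 744)/(12 - 566))*1489 = ((-751/710 - 744)/(-554))*1489 = ((-751*1/710 - 744)*(-1/554))*1489 = ((-751/710 - 744)*(-1/554))*1489 = -528991/710*(-1/554)*1489 = (528991/393340)*1489 = 787667599/393340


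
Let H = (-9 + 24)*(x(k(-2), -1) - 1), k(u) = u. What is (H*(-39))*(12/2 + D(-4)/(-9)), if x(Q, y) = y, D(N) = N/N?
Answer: 6890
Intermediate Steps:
D(N) = 1
H = -30 (H = (-9 + 24)*(-1 - 1) = 15*(-2) = -30)
(H*(-39))*(12/2 + D(-4)/(-9)) = (-30*(-39))*(12/2 + 1/(-9)) = 1170*(12*(1/2) + 1*(-1/9)) = 1170*(6 - 1/9) = 1170*(53/9) = 6890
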